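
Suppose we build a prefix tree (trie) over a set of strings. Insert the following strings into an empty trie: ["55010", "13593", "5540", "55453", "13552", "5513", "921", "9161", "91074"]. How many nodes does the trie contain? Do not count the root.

27

Trace insertions, counting only characters that open a new branch:
  "55010" → 5 new (5, 5, 0, 1, 0)
  "13593" → 5 new (1, 3, 5, 9, 3)
  "5540" → prefix "55" already present; 2 new (4, 0)
  "55453" → prefix "554" already present; 2 new (5, 3)
  "13552" → prefix "135" already present; 2 new (5, 2)
  "5513" → prefix "55" already present; 2 new (1, 3)
  "921" → 3 new (9, 2, 1)
  "9161" → prefix "9" already present; 3 new (1, 6, 1)
  "91074" → prefix "91" already present; 3 new (0, 7, 4)
Total nodes = 5 + 5 + 2 + 2 + 2 + 2 + 3 + 3 + 3 = 27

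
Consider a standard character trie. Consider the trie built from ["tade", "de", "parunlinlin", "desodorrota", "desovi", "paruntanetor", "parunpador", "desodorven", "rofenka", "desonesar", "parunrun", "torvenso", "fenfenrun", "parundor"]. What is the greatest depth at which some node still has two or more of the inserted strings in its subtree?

7

Equivalently: take the maximum, over all pairs, of their longest common prefix length.
e.g. "desodorrota" and "desodorven" share the prefix "desodor" of length 7; no pair shares a longer one.
Longest shared-prefix length: 7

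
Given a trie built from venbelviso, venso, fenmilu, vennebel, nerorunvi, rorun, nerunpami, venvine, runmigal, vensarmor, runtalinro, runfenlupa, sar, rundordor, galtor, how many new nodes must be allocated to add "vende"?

Walking "vende" from the root, the first 3 characters ("ven") follow existing edges; "d" is the first miss.
New nodes needed: |"vende"| − 3 = 5 − 3 = 2.

2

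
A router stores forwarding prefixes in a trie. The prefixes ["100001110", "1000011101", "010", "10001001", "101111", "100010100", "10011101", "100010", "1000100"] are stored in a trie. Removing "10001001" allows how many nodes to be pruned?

A node on "10001001"'s path can go only if nothing else ends at it or branches off below it.
The suffix "1" (1 node) is used only by "10001001"; "1000100" is itself a stored word, so pruning stops there.
Nodes removed: 1

1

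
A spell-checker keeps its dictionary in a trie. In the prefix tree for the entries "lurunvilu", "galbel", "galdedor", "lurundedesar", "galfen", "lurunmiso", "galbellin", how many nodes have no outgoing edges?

A leaf is a node with no children — equivalently, the end of a word that is not a proper prefix of any other stored word.
Those words: "galbellin", "galdedor", "galfen", "lurundedesar", "lurunmiso", "lurunvilu"
Leaf count: 6

6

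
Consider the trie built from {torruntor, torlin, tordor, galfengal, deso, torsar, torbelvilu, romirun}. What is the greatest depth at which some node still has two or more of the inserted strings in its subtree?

The deepest shared node is where two words last agree before diverging.
"torbelvilu" and "tordor" agree on "tor" (3 characters) before diverging; nothing deeper is shared.
Longest shared-prefix length: 3

3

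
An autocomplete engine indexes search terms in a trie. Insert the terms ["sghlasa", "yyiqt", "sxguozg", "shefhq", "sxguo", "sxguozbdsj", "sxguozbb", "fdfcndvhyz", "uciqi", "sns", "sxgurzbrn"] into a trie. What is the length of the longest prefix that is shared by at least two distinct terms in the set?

Equivalently: take the maximum, over all pairs, of their longest common prefix length.
"sxguozbb" and "sxguozbdsj" agree on "sxguozb" (7 characters) before diverging; nothing deeper is shared.
Longest shared-prefix length: 7

7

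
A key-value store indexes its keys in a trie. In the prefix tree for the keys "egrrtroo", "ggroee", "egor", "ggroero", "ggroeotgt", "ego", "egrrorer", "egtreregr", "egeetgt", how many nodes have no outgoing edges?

8

Leaves are exactly the stored words that no other stored word extends.
Those words: "egeetgt", "egor", "egrrorer", "egrrtroo", "egtreregr", "ggroee", "ggroeotgt", "ggroero"
Leaf count: 8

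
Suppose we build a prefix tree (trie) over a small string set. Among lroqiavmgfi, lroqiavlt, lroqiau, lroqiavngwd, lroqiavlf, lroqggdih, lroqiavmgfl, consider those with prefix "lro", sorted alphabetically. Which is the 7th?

DFS of the "lro" subtree visits, in order: "lroqggdih", "lroqiau", "lroqiavlf", "lroqiavlt", "lroqiavmgfi", "lroqiavmgfl", "lroqiavngwd"
The 7th is lroqiavngwd.

lroqiavngwd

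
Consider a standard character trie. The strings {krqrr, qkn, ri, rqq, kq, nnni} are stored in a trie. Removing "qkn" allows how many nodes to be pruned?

Walk "qkn" from the leaf back toward the root, removing each node that no remaining word uses.
No other word shares any prefix with "qkn", so all 3 of its nodes go.
Nodes removed: 3

3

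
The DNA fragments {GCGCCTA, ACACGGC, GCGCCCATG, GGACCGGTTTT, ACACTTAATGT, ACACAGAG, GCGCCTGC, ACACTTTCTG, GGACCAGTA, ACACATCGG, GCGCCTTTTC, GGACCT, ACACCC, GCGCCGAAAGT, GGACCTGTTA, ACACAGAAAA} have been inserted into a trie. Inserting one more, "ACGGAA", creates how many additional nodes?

4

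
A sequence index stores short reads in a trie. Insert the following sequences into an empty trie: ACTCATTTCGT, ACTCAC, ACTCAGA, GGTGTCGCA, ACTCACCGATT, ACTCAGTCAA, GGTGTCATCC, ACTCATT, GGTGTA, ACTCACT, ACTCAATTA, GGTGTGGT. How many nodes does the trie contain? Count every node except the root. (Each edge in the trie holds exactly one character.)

45

Insert word by word; a character creates a node only if that edge doesn't already exist:
  "ACTCATTTCGT" → 11 new (A, C, T, C, A, T, T, T, C, G, T)
  "ACTCAC" → prefix "ACTCA" already present; 1 new (C)
  "ACTCAGA" → prefix "ACTCA" already present; 2 new (G, A)
  "GGTGTCGCA" → 9 new (G, G, T, G, T, C, G, C, A)
  "ACTCACCGATT" → prefix "ACTCAC" already present; 5 new (C, G, A, T, T)
  "ACTCAGTCAA" → prefix "ACTCAG" already present; 4 new (T, C, A, A)
  "GGTGTCATCC" → prefix "GGTGTC" already present; 4 new (A, T, C, C)
  "ACTCATT" → prefix "ACTCATT" already present; 0 new (none)
  "GGTGTA" → prefix "GGTGT" already present; 1 new (A)
  "ACTCACT" → prefix "ACTCAC" already present; 1 new (T)
  "ACTCAATTA" → prefix "ACTCA" already present; 4 new (A, T, T, A)
  "GGTGTGGT" → prefix "GGTGT" already present; 3 new (G, G, T)
Total nodes = 11 + 1 + 2 + 9 + 5 + 4 + 4 + 0 + 1 + 1 + 4 + 3 = 45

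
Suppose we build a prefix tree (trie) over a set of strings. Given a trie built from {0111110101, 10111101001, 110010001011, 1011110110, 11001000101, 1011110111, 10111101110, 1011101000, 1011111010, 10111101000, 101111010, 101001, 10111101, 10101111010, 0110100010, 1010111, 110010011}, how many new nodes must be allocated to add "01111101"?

"01111101" is already a full path in the trie; only an end-marker is added.
No new nodes are needed: 0.

0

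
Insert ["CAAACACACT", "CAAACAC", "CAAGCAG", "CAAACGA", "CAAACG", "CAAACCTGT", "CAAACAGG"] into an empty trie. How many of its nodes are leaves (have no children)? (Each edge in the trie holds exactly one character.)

Leaves are exactly the stored words that no other stored word extends.
Those words: "CAAACACACT", "CAAACAGG", "CAAACCTGT", "CAAACGA", "CAAGCAG"
Leaf count: 5

5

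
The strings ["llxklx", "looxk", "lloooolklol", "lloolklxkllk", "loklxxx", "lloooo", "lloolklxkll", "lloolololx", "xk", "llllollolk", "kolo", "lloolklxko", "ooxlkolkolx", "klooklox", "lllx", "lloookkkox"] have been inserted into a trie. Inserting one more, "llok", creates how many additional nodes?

1

Walking "llok" from the root, the first 3 characters ("llo") follow existing edges; "k" is the first miss.
Each of the 1 remaining characters creates one node.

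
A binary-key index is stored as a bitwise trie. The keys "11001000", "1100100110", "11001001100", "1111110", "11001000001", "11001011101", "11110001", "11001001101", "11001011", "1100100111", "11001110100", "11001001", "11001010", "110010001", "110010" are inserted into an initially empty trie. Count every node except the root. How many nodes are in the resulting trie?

39

For each word, the new-node count is its length minus the longest prefix already in the trie:
  "11001000" → 8 new (1, 1, 0, 0, 1, 0, 0, 0)
  "1100100110" → prefix "1100100" already present; 3 new (1, 1, 0)
  "11001001100" → prefix "1100100110" already present; 1 new (0)
  "1111110" → prefix "11" already present; 5 new (1, 1, 1, 1, 0)
  "11001000001" → prefix "11001000" already present; 3 new (0, 0, 1)
  "11001011101" → prefix "110010" already present; 5 new (1, 1, 1, 0, 1)
  "11110001" → prefix "1111" already present; 4 new (0, 0, 0, 1)
  "11001001101" → prefix "1100100110" already present; 1 new (1)
  "11001011" → prefix "11001011" already present; 0 new (none)
  "1100100111" → prefix "110010011" already present; 1 new (1)
  "11001110100" → prefix "11001" already present; 6 new (1, 1, 0, 1, 0, 0)
  "11001001" → prefix "11001001" already present; 0 new (none)
  "11001010" → prefix "1100101" already present; 1 new (0)
  "110010001" → prefix "11001000" already present; 1 new (1)
  "110010" → prefix "110010" already present; 0 new (none)
Total nodes = 8 + 3 + 1 + 5 + 3 + 5 + 4 + 1 + 0 + 1 + 6 + 0 + 1 + 1 + 0 = 39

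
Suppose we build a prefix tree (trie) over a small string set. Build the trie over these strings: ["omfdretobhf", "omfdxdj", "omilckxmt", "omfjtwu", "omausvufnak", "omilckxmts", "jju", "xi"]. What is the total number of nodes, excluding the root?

40

For each word, the new-node count is its length minus the longest prefix already in the trie:
  "omfdretobhf" → 11 new (o, m, f, d, r, e, t, o, b, h, f)
  "omfdxdj" → prefix "omfd" already present; 3 new (x, d, j)
  "omilckxmt" → prefix "om" already present; 7 new (i, l, c, k, x, m, t)
  "omfjtwu" → prefix "omf" already present; 4 new (j, t, w, u)
  "omausvufnak" → prefix "om" already present; 9 new (a, u, s, v, u, f, n, a, k)
  "omilckxmts" → prefix "omilckxmt" already present; 1 new (s)
  "jju" → 3 new (j, j, u)
  "xi" → 2 new (x, i)
Total nodes = 11 + 3 + 7 + 4 + 9 + 1 + 3 + 2 = 40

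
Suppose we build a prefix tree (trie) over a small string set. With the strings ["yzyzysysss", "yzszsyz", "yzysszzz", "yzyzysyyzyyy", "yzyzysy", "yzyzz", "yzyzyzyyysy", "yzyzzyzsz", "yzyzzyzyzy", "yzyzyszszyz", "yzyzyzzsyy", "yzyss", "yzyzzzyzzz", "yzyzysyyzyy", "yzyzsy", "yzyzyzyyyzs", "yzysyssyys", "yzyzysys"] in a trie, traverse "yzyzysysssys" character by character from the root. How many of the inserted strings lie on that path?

3

Check each prefix of "yzyzysysssys" against the stored set — each match is an end-marker on the path.
Prefixes of the query that are stored words: "yzyzysy", "yzyzysys", "yzyzysysss"
Count: 3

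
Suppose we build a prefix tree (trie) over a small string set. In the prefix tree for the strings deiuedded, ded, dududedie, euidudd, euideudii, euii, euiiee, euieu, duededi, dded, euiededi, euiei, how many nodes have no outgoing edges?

A leaf is a node with no children — equivalently, the end of a word that is not a proper prefix of any other stored word.
Those words: "dded", "ded", "deiuedded", "dududedie", "duededi", "euideudii", "euidudd", "euiededi", "euiei", "euieu", "euiiee"
Leaf count: 11

11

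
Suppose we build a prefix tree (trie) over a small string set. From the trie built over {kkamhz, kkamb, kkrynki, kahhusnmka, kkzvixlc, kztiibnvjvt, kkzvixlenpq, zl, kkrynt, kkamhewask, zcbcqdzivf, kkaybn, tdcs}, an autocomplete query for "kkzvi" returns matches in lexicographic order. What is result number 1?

kkzvixlc

Words with prefix "kkzvi", in lexicographic order: "kkzvixlc", "kkzvixlenpq"
Position 1: kkzvixlc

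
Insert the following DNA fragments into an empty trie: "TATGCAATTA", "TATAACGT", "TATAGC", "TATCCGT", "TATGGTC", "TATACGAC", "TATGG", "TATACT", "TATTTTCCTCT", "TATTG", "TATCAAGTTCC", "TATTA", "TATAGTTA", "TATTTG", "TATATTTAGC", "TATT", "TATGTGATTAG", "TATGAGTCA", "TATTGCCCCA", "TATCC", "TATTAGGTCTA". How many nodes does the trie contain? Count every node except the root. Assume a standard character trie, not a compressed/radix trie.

For each word, the new-node count is its length minus the longest prefix already in the trie:
  "TATGCAATTA" → 10 new (T, A, T, G, C, A, A, T, T, A)
  "TATAACGT" → prefix "TAT" already present; 5 new (A, A, C, G, T)
  "TATAGC" → prefix "TATA" already present; 2 new (G, C)
  "TATCCGT" → prefix "TAT" already present; 4 new (C, C, G, T)
  "TATGGTC" → prefix "TATG" already present; 3 new (G, T, C)
  "TATACGAC" → prefix "TATA" already present; 4 new (C, G, A, C)
  "TATGG" → prefix "TATGG" already present; 0 new (none)
  "TATACT" → prefix "TATAC" already present; 1 new (T)
  "TATTTTCCTCT" → prefix "TAT" already present; 8 new (T, T, T, C, C, T, C, T)
  "TATTG" → prefix "TATT" already present; 1 new (G)
  "TATCAAGTTCC" → prefix "TATC" already present; 7 new (A, A, G, T, T, C, C)
  "TATTA" → prefix "TATT" already present; 1 new (A)
  "TATAGTTA" → prefix "TATAG" already present; 3 new (T, T, A)
  "TATTTG" → prefix "TATTT" already present; 1 new (G)
  "TATATTTAGC" → prefix "TATA" already present; 6 new (T, T, T, A, G, C)
  "TATT" → prefix "TATT" already present; 0 new (none)
  "TATGTGATTAG" → prefix "TATG" already present; 7 new (T, G, A, T, T, A, G)
  "TATGAGTCA" → prefix "TATG" already present; 5 new (A, G, T, C, A)
  "TATTGCCCCA" → prefix "TATTG" already present; 5 new (C, C, C, C, A)
  "TATCC" → prefix "TATCC" already present; 0 new (none)
  "TATTAGGTCTA" → prefix "TATTA" already present; 6 new (G, G, T, C, T, A)
Total nodes = 10 + 5 + 2 + 4 + 3 + 4 + 0 + 1 + 8 + 1 + 7 + 1 + 3 + 1 + 6 + 0 + 7 + 5 + 5 + 0 + 6 = 79

79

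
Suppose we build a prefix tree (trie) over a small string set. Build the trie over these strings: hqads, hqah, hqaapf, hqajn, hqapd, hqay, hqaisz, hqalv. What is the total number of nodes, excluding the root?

For each word, the new-node count is its length minus the longest prefix already in the trie:
  "hqads" → 5 new (h, q, a, d, s)
  "hqah" → prefix "hqa" already present; 1 new (h)
  "hqaapf" → prefix "hqa" already present; 3 new (a, p, f)
  "hqajn" → prefix "hqa" already present; 2 new (j, n)
  "hqapd" → prefix "hqa" already present; 2 new (p, d)
  "hqay" → prefix "hqa" already present; 1 new (y)
  "hqaisz" → prefix "hqa" already present; 3 new (i, s, z)
  "hqalv" → prefix "hqa" already present; 2 new (l, v)
Total nodes = 5 + 1 + 3 + 2 + 2 + 1 + 3 + 2 = 19

19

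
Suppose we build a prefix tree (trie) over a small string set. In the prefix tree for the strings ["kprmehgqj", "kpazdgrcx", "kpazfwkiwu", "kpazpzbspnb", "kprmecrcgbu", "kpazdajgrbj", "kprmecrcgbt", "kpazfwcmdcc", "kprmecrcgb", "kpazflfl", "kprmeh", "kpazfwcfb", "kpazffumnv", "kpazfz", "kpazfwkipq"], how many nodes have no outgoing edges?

A leaf is a node with no children — equivalently, the end of a word that is not a proper prefix of any other stored word.
Those words: "kpazdajgrbj", "kpazdgrcx", "kpazffumnv", "kpazflfl", "kpazfwcfb", "kpazfwcmdcc", "kpazfwkipq", "kpazfwkiwu", "kpazfz", "kpazpzbspnb", "kprmecrcgbt", "kprmecrcgbu", "kprmehgqj"
Leaf count: 13

13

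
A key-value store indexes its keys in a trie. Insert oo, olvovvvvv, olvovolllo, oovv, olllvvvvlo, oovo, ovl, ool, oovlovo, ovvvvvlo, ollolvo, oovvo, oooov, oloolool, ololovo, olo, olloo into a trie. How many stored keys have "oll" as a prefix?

3

Filter for entries beginning with "oll":
Words under "oll": olllvvvvlo, ollolvo, olloo
Count: 3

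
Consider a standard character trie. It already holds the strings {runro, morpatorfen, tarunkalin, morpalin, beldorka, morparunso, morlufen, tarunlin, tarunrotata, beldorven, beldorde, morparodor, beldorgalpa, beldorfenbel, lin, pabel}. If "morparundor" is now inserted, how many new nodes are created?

The longest prefix of "morparundor" already in the trie is "morparun" (length 8).
Each of the 3 remaining characters creates one node.

3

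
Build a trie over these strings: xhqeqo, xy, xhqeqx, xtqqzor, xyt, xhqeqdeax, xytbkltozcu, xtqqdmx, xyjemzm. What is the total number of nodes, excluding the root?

35

Count nodes per top-level branch (shared prefixes stored once):
  'x'-branch (xhqeqdeax, xhqeqo, xhqeqx, xtqqdmx, xtqqzor, xy, xyjemzm, xyt, xytbkltozcu): 35 nodes
Sum: 35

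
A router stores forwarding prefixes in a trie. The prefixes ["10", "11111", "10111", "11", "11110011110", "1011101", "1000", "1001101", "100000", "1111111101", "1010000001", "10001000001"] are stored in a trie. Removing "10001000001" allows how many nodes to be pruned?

After clearing the end-marker at "10001000001", prune upward until reaching a node still needed by another word.
The suffix "1000001" (7 nodes) is used only by "10001000001"; the node for "1000" still has the child "0", so pruning stops there.
Nodes removed: 7

7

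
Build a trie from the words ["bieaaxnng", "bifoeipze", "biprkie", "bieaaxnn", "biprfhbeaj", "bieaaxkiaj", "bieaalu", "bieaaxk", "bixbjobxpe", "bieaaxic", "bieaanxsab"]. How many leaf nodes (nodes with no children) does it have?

Leaves are exactly the stored words that no other stored word extends.
Those words: "bieaalu", "bieaanxsab", "bieaaxic", "bieaaxkiaj", "bieaaxnng", "bifoeipze", "biprfhbeaj", "biprkie", "bixbjobxpe"
Leaf count: 9

9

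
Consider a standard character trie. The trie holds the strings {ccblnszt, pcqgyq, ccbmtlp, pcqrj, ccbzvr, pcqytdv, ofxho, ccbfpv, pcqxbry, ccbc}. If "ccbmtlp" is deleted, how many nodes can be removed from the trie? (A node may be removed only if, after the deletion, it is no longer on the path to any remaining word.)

After clearing the end-marker at "ccbmtlp", prune upward until reaching a node still needed by another word.
The suffix "mtlp" (4 nodes) is used only by "ccbmtlp"; the node for "ccb" still has the child "l", so pruning stops there.
Nodes removed: 4

4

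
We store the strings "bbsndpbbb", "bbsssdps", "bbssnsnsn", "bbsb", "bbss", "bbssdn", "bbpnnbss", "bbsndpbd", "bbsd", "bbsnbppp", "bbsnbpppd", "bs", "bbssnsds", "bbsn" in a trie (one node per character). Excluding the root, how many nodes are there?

For each word, the new-node count is its length minus the longest prefix already in the trie:
  "bbsndpbbb" → 9 new (b, b, s, n, d, p, b, b, b)
  "bbsssdps" → prefix "bbs" already present; 5 new (s, s, d, p, s)
  "bbssnsnsn" → prefix "bbss" already present; 5 new (n, s, n, s, n)
  "bbsb" → prefix "bbs" already present; 1 new (b)
  "bbss" → prefix "bbss" already present; 0 new (none)
  "bbssdn" → prefix "bbss" already present; 2 new (d, n)
  "bbpnnbss" → prefix "bb" already present; 6 new (p, n, n, b, s, s)
  "bbsndpbd" → prefix "bbsndpb" already present; 1 new (d)
  "bbsd" → prefix "bbs" already present; 1 new (d)
  "bbsnbppp" → prefix "bbsn" already present; 4 new (b, p, p, p)
  "bbsnbpppd" → prefix "bbsnbppp" already present; 1 new (d)
  "bs" → prefix "b" already present; 1 new (s)
  "bbssnsds" → prefix "bbssns" already present; 2 new (d, s)
  "bbsn" → prefix "bbsn" already present; 0 new (none)
Total nodes = 9 + 5 + 5 + 1 + 0 + 2 + 6 + 1 + 1 + 4 + 1 + 1 + 2 + 0 = 38

38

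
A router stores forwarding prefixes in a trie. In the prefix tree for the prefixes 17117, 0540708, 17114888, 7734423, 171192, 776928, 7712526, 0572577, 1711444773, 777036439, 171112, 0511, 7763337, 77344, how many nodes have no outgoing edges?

A leaf is a node with no children — equivalently, the end of a word that is not a proper prefix of any other stored word.
Those words: "0511", "0540708", "0572577", "171112", "1711444773", "17114888", "17117", "171192", "7712526", "7734423", "7763337", "776928", "777036439"
Leaf count: 13

13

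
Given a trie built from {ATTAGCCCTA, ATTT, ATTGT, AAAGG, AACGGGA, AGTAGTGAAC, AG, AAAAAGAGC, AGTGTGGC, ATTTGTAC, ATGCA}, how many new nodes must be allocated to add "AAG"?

Walking "AAG" from the root, the first 2 characters ("AA") follow existing edges; "G" is the first miss.
Each of the 1 remaining characters creates one node.

1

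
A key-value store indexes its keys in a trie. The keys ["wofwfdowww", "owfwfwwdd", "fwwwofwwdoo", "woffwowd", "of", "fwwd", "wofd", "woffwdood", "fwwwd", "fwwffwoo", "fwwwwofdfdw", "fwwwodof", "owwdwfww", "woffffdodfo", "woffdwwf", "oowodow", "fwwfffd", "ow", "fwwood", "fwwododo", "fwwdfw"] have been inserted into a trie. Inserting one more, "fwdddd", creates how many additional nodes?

"fw" is already a path in the trie; the remaining "dddd" must be added.
New nodes needed: |"fwdddd"| − 2 = 6 − 2 = 4.

4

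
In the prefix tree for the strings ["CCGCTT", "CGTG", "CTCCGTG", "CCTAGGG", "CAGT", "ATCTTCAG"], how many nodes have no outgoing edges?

6

A leaf is a node with no children — equivalently, the end of a word that is not a proper prefix of any other stored word.
Those words: "ATCTTCAG", "CAGT", "CCGCTT", "CCTAGGG", "CGTG", "CTCCGTG"
Leaf count: 6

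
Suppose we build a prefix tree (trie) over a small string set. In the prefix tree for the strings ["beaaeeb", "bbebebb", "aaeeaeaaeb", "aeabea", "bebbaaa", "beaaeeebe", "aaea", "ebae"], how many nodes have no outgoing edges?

A leaf is a node with no children — equivalently, the end of a word that is not a proper prefix of any other stored word.
Those words: "aaea", "aaeeaeaaeb", "aeabea", "bbebebb", "beaaeeb", "beaaeeebe", "bebbaaa", "ebae"
Leaf count: 8

8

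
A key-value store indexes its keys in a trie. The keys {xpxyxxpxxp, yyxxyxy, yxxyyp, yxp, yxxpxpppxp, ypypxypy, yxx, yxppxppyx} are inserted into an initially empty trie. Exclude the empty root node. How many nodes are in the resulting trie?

Insert word by word; a character creates a node only if that edge doesn't already exist:
  "xpxyxxpxxp" → 10 new (x, p, x, y, x, x, p, x, x, p)
  "yyxxyxy" → 7 new (y, y, x, x, y, x, y)
  "yxxyyp" → prefix "y" already present; 5 new (x, x, y, y, p)
  "yxp" → prefix "yx" already present; 1 new (p)
  "yxxpxpppxp" → prefix "yxx" already present; 7 new (p, x, p, p, p, x, p)
  "ypypxypy" → prefix "y" already present; 7 new (p, y, p, x, y, p, y)
  "yxx" → prefix "yxx" already present; 0 new (none)
  "yxppxppyx" → prefix "yxp" already present; 6 new (p, x, p, p, y, x)
Total nodes = 10 + 7 + 5 + 1 + 7 + 7 + 0 + 6 = 43

43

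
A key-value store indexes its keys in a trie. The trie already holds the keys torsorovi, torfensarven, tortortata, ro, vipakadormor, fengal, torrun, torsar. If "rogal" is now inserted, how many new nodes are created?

3

"ro" is already a path in the trie; the remaining "gal" must be added.
New nodes needed: |"rogal"| − 2 = 5 − 2 = 3.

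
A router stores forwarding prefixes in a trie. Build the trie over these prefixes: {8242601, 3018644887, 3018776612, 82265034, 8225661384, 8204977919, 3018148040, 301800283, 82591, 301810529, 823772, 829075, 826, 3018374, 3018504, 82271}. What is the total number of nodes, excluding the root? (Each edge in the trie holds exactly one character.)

79

Insert word by word; a character creates a node only if that edge doesn't already exist:
  "8242601" → 7 new (8, 2, 4, 2, 6, 0, 1)
  "3018644887" → 10 new (3, 0, 1, 8, 6, 4, 4, 8, 8, 7)
  "3018776612" → prefix "3018" already present; 6 new (7, 7, 6, 6, 1, 2)
  "82265034" → prefix "82" already present; 6 new (2, 6, 5, 0, 3, 4)
  "8225661384" → prefix "822" already present; 7 new (5, 6, 6, 1, 3, 8, 4)
  "8204977919" → prefix "82" already present; 8 new (0, 4, 9, 7, 7, 9, 1, 9)
  "3018148040" → prefix "3018" already present; 6 new (1, 4, 8, 0, 4, 0)
  "301800283" → prefix "3018" already present; 5 new (0, 0, 2, 8, 3)
  "82591" → prefix "82" already present; 3 new (5, 9, 1)
  "301810529" → prefix "30181" already present; 4 new (0, 5, 2, 9)
  "823772" → prefix "82" already present; 4 new (3, 7, 7, 2)
  "829075" → prefix "82" already present; 4 new (9, 0, 7, 5)
  "826" → prefix "82" already present; 1 new (6)
  "3018374" → prefix "3018" already present; 3 new (3, 7, 4)
  "3018504" → prefix "3018" already present; 3 new (5, 0, 4)
  "82271" → prefix "822" already present; 2 new (7, 1)
Total nodes = 7 + 10 + 6 + 6 + 7 + 8 + 6 + 5 + 3 + 4 + 4 + 4 + 1 + 3 + 3 + 2 = 79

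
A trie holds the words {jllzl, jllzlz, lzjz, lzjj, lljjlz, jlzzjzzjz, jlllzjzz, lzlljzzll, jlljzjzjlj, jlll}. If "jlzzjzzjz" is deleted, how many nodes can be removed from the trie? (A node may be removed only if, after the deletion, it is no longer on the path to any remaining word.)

7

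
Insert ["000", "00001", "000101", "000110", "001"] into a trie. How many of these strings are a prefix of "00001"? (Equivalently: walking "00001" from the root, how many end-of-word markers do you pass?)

2

Traverse "00001" character by character; count nodes along the way that are marked as word ends.
Prefixes of the query that are stored words: "000", "00001"
Count: 2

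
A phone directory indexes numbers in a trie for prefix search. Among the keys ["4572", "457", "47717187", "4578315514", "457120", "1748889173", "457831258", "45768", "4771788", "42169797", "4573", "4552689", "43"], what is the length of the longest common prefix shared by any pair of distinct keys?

6

The deepest shared node is where two words last agree before diverging.
"457831258" and "4578315514" agree on "457831" (6 characters) before diverging; nothing deeper is shared.
Longest shared-prefix length: 6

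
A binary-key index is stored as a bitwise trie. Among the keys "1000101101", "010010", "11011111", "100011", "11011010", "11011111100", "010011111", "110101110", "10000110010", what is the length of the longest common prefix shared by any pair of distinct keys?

8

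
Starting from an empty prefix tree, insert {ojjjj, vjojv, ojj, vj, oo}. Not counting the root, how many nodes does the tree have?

Trie structure (* marks end of a word):
(root)
├─ o
│  ├─ j
│  │  └─ j *
│  │     └─ j
│  │        └─ j *
│  └─ o *
└─ v
   └─ j *
      └─ o
         └─ j
            └─ v *
Counting every labelled node above: 11.

11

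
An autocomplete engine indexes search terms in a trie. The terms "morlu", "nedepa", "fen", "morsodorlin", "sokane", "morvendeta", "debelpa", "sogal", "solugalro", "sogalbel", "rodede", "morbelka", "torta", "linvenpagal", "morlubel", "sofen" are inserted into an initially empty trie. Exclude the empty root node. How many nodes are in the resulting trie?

88

Count nodes per top-level branch (shared prefixes stored once):
  'd'-branch (debelpa): 7 nodes
  'f'-branch (fen): 3 nodes
  'l'-branch (linvenpagal): 11 nodes
  'm'-branch (morbelka, morlu, morlubel, morsodorlin, morvendeta): 28 nodes
  'n'-branch (nedepa): 6 nodes
  'r'-branch (rodede): 6 nodes
  's'-branch (sofen, sogal, sogalbel, sokane, solugalro): 22 nodes
  't'-branch (torta): 5 nodes
Sum: 88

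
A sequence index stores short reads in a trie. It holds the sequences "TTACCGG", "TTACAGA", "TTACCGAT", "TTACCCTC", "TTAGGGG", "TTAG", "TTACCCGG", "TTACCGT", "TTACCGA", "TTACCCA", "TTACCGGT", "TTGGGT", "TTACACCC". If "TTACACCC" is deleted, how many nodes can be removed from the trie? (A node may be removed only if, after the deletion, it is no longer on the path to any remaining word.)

Walk "TTACACCC" from the leaf back toward the root, removing each node that no remaining word uses.
The suffix "CCC" (3 nodes) is used only by "TTACACCC"; the node for "TTACA" still has the child "G", so pruning stops there.
Nodes removed: 3

3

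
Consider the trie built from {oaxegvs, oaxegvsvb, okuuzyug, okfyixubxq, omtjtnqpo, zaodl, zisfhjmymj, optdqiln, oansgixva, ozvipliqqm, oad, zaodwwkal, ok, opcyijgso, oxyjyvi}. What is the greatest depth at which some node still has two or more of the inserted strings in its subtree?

Equivalently: take the maximum, over all pairs, of their longest common prefix length.
e.g. "oaxegvs" and "oaxegvsvb" share the prefix "oaxegvs" of length 7; no pair shares a longer one.
Longest shared-prefix length: 7

7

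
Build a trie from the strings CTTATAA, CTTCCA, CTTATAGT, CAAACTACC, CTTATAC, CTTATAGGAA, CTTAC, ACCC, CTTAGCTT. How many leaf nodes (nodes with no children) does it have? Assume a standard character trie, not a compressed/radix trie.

A leaf is a node with no children — equivalently, the end of a word that is not a proper prefix of any other stored word.
Those words: "ACCC", "CAAACTACC", "CTTAC", "CTTAGCTT", "CTTATAA", "CTTATAC", "CTTATAGGAA", "CTTATAGT", "CTTCCA"
Leaf count: 9

9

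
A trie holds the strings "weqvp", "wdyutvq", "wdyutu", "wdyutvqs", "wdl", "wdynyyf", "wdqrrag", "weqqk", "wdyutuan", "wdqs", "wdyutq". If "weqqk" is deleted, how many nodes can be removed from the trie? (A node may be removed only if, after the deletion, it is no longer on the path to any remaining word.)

A node on "weqqk"'s path can go only if nothing else ends at it or branches off below it.
The suffix "qk" (2 nodes) is used only by "weqqk"; the node for "weq" still has the child "v", so pruning stops there.
Nodes removed: 2

2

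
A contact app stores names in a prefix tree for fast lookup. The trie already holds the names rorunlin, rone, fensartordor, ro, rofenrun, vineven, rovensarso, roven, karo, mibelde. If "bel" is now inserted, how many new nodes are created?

No existing word starts with "b", so every character of "bel" needs a new node.
3 − 0 = 3 new nodes.

3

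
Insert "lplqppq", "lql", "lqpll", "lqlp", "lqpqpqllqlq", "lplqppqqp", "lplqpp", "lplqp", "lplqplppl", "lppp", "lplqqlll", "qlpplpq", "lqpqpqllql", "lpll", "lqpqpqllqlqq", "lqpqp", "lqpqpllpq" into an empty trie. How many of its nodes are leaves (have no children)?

Leaves are exactly the stored words that no other stored word extends.
Those words: "lpll", "lplqplppl", "lplqppqqp", "lplqqlll", "lppp", "lqlp", "lqpll", "lqpqpllpq", "lqpqpqllqlqq", "qlpplpq"
Leaf count: 10

10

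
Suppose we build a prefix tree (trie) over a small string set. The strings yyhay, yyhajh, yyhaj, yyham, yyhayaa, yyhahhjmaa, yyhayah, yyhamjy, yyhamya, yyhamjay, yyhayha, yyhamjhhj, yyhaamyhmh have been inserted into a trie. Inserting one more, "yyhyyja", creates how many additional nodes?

4

"yyh" is already a path in the trie; the remaining "yyja" must be added.
Each of the 4 remaining characters creates one node.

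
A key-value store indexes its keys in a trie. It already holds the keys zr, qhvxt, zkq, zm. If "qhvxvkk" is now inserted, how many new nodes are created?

3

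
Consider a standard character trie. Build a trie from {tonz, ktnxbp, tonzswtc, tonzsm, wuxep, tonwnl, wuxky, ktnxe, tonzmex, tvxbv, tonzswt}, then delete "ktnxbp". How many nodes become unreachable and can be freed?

After clearing the end-marker at "ktnxbp", prune upward until reaching a node still needed by another word.
The suffix "bp" (2 nodes) is used only by "ktnxbp"; the node for "ktnx" still has the child "e", so pruning stops there.
Nodes removed: 2

2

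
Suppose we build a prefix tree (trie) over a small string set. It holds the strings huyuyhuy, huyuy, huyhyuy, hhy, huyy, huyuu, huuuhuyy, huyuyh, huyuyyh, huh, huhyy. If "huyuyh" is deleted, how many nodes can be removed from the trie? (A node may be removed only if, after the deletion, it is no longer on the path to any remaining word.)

A node on "huyuyh"'s path can go only if nothing else ends at it or branches off below it.
Every node on "huyuyh" is still needed (e.g. by "huyuyhuy"), so nothing is freed.
Nodes removed: 0

0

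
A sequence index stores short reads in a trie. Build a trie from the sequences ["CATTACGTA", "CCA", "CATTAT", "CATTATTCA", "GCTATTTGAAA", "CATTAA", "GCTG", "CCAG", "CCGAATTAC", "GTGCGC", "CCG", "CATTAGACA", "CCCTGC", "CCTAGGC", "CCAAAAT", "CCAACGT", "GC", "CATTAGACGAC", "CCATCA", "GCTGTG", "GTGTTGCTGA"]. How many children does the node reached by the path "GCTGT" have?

1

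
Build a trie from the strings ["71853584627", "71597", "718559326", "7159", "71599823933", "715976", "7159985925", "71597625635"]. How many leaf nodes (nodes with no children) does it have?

5

Leaves are exactly the stored words that no other stored word extends.
Those words: "71597625635", "71599823933", "7159985925", "71853584627", "718559326"
Leaf count: 5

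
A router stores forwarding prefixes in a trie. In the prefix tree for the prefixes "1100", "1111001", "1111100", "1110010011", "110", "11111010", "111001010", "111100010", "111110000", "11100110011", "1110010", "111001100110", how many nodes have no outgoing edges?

8

Leaves are exactly the stored words that no other stored word extends.
Those words: "1100", "1110010011", "111001010", "111001100110", "111100010", "1111001", "111110000", "11111010"
Leaf count: 8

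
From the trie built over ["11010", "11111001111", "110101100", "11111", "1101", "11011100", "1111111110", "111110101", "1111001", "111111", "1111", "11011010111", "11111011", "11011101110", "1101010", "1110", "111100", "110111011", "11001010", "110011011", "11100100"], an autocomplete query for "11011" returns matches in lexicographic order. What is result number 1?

11011010111

Words with prefix "11011", in lexicographic order: "11011010111", "11011100", "110111011", "11011101110"
Position 1: 11011010111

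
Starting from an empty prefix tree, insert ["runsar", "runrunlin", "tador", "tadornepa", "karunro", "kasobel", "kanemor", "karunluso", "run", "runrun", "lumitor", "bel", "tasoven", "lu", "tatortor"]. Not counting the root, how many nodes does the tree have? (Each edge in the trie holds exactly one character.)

63

For each word, the new-node count is its length minus the longest prefix already in the trie:
  "runsar" → 6 new (r, u, n, s, a, r)
  "runrunlin" → prefix "run" already present; 6 new (r, u, n, l, i, n)
  "tador" → 5 new (t, a, d, o, r)
  "tadornepa" → prefix "tador" already present; 4 new (n, e, p, a)
  "karunro" → 7 new (k, a, r, u, n, r, o)
  "kasobel" → prefix "ka" already present; 5 new (s, o, b, e, l)
  "kanemor" → prefix "ka" already present; 5 new (n, e, m, o, r)
  "karunluso" → prefix "karun" already present; 4 new (l, u, s, o)
  "run" → prefix "run" already present; 0 new (none)
  "runrun" → prefix "runrun" already present; 0 new (none)
  "lumitor" → 7 new (l, u, m, i, t, o, r)
  "bel" → 3 new (b, e, l)
  "tasoven" → prefix "ta" already present; 5 new (s, o, v, e, n)
  "lu" → prefix "lu" already present; 0 new (none)
  "tatortor" → prefix "ta" already present; 6 new (t, o, r, t, o, r)
Total nodes = 6 + 6 + 5 + 4 + 7 + 5 + 5 + 4 + 0 + 0 + 7 + 3 + 5 + 0 + 6 = 63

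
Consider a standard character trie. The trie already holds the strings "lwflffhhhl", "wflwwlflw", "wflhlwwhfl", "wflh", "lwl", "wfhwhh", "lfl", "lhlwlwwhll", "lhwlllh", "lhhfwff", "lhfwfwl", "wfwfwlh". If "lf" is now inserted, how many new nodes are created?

0

Every character of "lf" already lies on an existing path (it is a prefix of some stored word).
No new nodes are needed: 0.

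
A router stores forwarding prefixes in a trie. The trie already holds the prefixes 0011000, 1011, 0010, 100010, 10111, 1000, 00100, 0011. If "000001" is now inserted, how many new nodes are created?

"00" is already a path in the trie; the remaining "0001" must be added.
New nodes needed: |"000001"| − 2 = 6 − 2 = 4.

4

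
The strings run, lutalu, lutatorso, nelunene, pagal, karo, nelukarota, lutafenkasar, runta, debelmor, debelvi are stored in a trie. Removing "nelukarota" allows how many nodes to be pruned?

6

After clearing the end-marker at "nelukarota", prune upward until reaching a node still needed by another word.
The suffix "karota" (6 nodes) is used only by "nelukarota"; the node for "nelu" still has the child "n", so pruning stops there.
Nodes removed: 6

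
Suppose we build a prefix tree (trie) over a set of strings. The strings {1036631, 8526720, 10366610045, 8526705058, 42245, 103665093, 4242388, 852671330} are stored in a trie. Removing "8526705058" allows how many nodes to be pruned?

5

After clearing the end-marker at "8526705058", prune upward until reaching a node still needed by another word.
The suffix "05058" (5 nodes) is used only by "8526705058"; the node for "85267" still has the child "2", so pruning stops there.
Nodes removed: 5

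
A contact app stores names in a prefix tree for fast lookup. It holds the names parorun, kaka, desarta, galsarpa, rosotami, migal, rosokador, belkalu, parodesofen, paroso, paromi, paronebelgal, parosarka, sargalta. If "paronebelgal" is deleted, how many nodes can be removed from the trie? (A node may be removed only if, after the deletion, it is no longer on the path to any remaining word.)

8

After clearing the end-marker at "paronebelgal", prune upward until reaching a node still needed by another word.
The suffix "nebelgal" (8 nodes) is used only by "paronebelgal"; the node for "paro" still has the child "r", so pruning stops there.
Nodes removed: 8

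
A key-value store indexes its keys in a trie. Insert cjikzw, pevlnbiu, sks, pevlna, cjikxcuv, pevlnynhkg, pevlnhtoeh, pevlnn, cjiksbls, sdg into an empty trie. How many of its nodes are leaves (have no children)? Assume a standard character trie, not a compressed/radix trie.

10

A leaf is a node with no children — equivalently, the end of a word that is not a proper prefix of any other stored word.
Those words: "cjiksbls", "cjikxcuv", "cjikzw", "pevlna", "pevlnbiu", "pevlnhtoeh", "pevlnn", "pevlnynhkg", "sdg", "sks"
Leaf count: 10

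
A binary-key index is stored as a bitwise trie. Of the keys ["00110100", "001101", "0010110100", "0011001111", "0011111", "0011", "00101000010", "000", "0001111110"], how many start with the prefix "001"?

Filter for entries beginning with "001":
Words under "001": 00101000010, 0010110100, 0011, 0011001111, 001101, 00110100, 0011111
Count: 7

7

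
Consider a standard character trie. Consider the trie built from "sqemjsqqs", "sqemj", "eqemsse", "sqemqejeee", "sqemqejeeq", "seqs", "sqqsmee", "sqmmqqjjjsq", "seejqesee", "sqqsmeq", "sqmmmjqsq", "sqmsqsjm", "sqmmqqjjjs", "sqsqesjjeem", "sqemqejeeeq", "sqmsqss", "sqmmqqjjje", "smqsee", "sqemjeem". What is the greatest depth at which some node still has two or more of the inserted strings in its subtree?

The deepest shared node is where two words last agree before diverging.
"sqemqejeee" and "sqemqejeeeq" agree on "sqemqejeee" (10 characters) before diverging; nothing deeper is shared.
Longest shared-prefix length: 10

10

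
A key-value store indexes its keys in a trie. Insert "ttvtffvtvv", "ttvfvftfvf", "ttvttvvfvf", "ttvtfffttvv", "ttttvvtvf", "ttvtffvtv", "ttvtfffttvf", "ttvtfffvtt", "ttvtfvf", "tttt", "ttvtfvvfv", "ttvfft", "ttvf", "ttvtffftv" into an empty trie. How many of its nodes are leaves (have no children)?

Leaves are exactly the stored words that no other stored word extends.
Those words: "ttttvvtvf", "ttvfft", "ttvfvftfvf", "ttvtfffttvf", "ttvtfffttvv", "ttvtffftv", "ttvtfffvtt", "ttvtffvtvv", "ttvtfvf", "ttvtfvvfv", "ttvttvvfvf"
Leaf count: 11

11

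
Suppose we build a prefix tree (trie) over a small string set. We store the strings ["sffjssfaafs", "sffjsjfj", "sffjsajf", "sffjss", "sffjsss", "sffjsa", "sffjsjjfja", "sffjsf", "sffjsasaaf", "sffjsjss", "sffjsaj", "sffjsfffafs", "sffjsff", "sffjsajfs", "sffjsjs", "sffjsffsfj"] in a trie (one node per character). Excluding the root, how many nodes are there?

38

Count nodes per top-level branch (shared prefixes stored once):
  's'-branch (sffjsa, sffjsaj, sffjsajf, sffjsajfs, sffjsasaaf, sffjsf, sffjsff, sffjsfffafs, sffjsffsfj, sffjsjfj, sffjsjjfja, sffjsjs, sffjsjss, sffjss, sffjssfaafs, sffjsss): 38 nodes
Sum: 38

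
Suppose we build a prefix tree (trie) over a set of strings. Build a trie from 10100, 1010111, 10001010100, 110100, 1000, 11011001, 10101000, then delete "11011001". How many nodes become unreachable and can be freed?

4

After clearing the end-marker at "11011001", prune upward until reaching a node still needed by another word.
The suffix "1001" (4 nodes) is used only by "11011001"; the node for "1101" still has the child "0", so pruning stops there.
Nodes removed: 4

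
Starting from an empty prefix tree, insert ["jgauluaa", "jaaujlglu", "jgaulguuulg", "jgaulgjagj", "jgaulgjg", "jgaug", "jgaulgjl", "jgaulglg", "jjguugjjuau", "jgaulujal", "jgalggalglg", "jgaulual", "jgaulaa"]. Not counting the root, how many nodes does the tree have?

55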